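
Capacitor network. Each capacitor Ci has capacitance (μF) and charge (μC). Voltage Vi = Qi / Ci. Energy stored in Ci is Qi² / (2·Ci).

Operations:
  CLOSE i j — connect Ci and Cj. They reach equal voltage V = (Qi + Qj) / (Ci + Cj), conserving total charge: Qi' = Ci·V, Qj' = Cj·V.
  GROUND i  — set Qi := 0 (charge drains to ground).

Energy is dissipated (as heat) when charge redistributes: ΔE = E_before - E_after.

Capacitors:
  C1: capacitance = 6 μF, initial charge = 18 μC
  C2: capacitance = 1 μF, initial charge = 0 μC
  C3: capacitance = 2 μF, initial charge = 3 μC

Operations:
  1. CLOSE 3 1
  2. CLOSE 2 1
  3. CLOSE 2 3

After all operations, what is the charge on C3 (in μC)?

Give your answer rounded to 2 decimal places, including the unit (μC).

Answer: 5.00 μC

Derivation:
Initial: C1(6μF, Q=18μC, V=3.00V), C2(1μF, Q=0μC, V=0.00V), C3(2μF, Q=3μC, V=1.50V)
Op 1: CLOSE 3-1: Q_total=21.00, C_total=8.00, V=2.62; Q3=5.25, Q1=15.75; dissipated=1.688
Op 2: CLOSE 2-1: Q_total=15.75, C_total=7.00, V=2.25; Q2=2.25, Q1=13.50; dissipated=2.953
Op 3: CLOSE 2-3: Q_total=7.50, C_total=3.00, V=2.50; Q2=2.50, Q3=5.00; dissipated=0.047
Final charges: Q1=13.50, Q2=2.50, Q3=5.00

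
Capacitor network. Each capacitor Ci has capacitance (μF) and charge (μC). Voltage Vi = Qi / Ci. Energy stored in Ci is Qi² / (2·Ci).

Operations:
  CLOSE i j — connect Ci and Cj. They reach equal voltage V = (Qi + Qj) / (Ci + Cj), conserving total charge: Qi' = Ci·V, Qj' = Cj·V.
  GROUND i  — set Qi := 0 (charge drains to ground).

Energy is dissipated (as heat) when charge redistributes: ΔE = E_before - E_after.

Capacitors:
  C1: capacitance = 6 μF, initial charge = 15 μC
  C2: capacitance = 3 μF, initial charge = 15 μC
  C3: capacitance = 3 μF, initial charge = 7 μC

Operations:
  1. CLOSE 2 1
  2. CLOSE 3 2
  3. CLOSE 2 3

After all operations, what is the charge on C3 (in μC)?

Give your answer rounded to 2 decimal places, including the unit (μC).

Initial: C1(6μF, Q=15μC, V=2.50V), C2(3μF, Q=15μC, V=5.00V), C3(3μF, Q=7μC, V=2.33V)
Op 1: CLOSE 2-1: Q_total=30.00, C_total=9.00, V=3.33; Q2=10.00, Q1=20.00; dissipated=6.250
Op 2: CLOSE 3-2: Q_total=17.00, C_total=6.00, V=2.83; Q3=8.50, Q2=8.50; dissipated=0.750
Op 3: CLOSE 2-3: Q_total=17.00, C_total=6.00, V=2.83; Q2=8.50, Q3=8.50; dissipated=0.000
Final charges: Q1=20.00, Q2=8.50, Q3=8.50

Answer: 8.50 μC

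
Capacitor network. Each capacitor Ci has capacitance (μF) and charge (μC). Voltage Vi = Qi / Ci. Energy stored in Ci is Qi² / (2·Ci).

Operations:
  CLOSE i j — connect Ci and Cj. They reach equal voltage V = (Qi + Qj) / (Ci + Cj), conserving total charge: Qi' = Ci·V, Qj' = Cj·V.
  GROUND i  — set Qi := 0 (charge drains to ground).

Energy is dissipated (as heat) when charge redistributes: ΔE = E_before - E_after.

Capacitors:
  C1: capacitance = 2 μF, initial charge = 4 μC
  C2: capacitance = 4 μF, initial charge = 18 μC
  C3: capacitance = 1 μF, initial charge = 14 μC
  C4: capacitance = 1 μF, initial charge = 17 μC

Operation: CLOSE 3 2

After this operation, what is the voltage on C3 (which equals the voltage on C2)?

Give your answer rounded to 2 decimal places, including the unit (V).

Answer: 6.40 V

Derivation:
Initial: C1(2μF, Q=4μC, V=2.00V), C2(4μF, Q=18μC, V=4.50V), C3(1μF, Q=14μC, V=14.00V), C4(1μF, Q=17μC, V=17.00V)
Op 1: CLOSE 3-2: Q_total=32.00, C_total=5.00, V=6.40; Q3=6.40, Q2=25.60; dissipated=36.100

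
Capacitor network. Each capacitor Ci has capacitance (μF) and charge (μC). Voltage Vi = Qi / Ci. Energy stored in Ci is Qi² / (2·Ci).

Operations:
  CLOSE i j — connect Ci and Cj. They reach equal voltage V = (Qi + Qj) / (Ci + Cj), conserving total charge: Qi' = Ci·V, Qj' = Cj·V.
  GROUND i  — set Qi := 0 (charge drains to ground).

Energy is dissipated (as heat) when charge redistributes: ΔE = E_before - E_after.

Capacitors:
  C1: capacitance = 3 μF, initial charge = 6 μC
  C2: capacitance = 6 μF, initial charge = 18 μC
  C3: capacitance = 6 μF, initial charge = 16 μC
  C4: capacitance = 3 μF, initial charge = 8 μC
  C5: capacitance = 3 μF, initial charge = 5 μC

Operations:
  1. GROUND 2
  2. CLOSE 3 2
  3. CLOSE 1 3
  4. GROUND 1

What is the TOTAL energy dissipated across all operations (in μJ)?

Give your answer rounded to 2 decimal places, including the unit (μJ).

Initial: C1(3μF, Q=6μC, V=2.00V), C2(6μF, Q=18μC, V=3.00V), C3(6μF, Q=16μC, V=2.67V), C4(3μF, Q=8μC, V=2.67V), C5(3μF, Q=5μC, V=1.67V)
Op 1: GROUND 2: Q2=0; energy lost=27.000
Op 2: CLOSE 3-2: Q_total=16.00, C_total=12.00, V=1.33; Q3=8.00, Q2=8.00; dissipated=10.667
Op 3: CLOSE 1-3: Q_total=14.00, C_total=9.00, V=1.56; Q1=4.67, Q3=9.33; dissipated=0.444
Op 4: GROUND 1: Q1=0; energy lost=3.630
Total dissipated: 41.741 μJ

Answer: 41.74 μJ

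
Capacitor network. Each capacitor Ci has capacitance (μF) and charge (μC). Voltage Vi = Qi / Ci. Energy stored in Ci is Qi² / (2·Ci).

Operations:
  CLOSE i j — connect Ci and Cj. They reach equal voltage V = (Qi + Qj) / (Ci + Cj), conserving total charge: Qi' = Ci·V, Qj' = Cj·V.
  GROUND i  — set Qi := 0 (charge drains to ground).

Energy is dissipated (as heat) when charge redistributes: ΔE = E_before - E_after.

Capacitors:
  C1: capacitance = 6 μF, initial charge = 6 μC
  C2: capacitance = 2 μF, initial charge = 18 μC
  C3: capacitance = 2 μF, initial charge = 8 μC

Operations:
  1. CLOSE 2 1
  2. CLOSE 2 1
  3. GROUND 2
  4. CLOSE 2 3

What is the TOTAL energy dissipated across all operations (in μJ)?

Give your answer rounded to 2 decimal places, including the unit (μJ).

Answer: 65.00 μJ

Derivation:
Initial: C1(6μF, Q=6μC, V=1.00V), C2(2μF, Q=18μC, V=9.00V), C3(2μF, Q=8μC, V=4.00V)
Op 1: CLOSE 2-1: Q_total=24.00, C_total=8.00, V=3.00; Q2=6.00, Q1=18.00; dissipated=48.000
Op 2: CLOSE 2-1: Q_total=24.00, C_total=8.00, V=3.00; Q2=6.00, Q1=18.00; dissipated=0.000
Op 3: GROUND 2: Q2=0; energy lost=9.000
Op 4: CLOSE 2-3: Q_total=8.00, C_total=4.00, V=2.00; Q2=4.00, Q3=4.00; dissipated=8.000
Total dissipated: 65.000 μJ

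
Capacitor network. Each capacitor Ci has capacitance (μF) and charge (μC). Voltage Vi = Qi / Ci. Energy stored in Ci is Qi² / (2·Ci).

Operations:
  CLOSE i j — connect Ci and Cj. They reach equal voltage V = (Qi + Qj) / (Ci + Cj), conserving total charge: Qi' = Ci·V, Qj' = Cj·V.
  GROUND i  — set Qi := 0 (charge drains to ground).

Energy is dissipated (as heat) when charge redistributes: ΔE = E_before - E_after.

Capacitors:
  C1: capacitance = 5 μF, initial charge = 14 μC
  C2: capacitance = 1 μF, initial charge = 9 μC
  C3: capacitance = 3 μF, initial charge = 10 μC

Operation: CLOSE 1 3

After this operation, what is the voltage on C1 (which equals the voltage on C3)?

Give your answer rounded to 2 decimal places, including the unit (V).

Initial: C1(5μF, Q=14μC, V=2.80V), C2(1μF, Q=9μC, V=9.00V), C3(3μF, Q=10μC, V=3.33V)
Op 1: CLOSE 1-3: Q_total=24.00, C_total=8.00, V=3.00; Q1=15.00, Q3=9.00; dissipated=0.267

Answer: 3.00 V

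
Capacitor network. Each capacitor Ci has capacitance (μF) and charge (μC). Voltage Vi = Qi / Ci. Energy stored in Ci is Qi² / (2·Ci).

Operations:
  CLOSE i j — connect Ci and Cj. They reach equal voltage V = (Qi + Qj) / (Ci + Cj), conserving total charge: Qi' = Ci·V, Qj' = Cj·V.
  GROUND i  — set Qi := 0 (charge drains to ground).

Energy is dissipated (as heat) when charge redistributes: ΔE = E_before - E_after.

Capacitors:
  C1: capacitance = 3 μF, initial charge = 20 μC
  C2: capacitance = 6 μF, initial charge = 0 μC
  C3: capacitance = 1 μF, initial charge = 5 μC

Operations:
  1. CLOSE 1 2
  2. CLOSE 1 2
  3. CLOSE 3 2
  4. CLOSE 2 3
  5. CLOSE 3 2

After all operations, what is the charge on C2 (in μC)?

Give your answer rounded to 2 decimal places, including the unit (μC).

Answer: 15.71 μC

Derivation:
Initial: C1(3μF, Q=20μC, V=6.67V), C2(6μF, Q=0μC, V=0.00V), C3(1μF, Q=5μC, V=5.00V)
Op 1: CLOSE 1-2: Q_total=20.00, C_total=9.00, V=2.22; Q1=6.67, Q2=13.33; dissipated=44.444
Op 2: CLOSE 1-2: Q_total=20.00, C_total=9.00, V=2.22; Q1=6.67, Q2=13.33; dissipated=0.000
Op 3: CLOSE 3-2: Q_total=18.33, C_total=7.00, V=2.62; Q3=2.62, Q2=15.71; dissipated=3.307
Op 4: CLOSE 2-3: Q_total=18.33, C_total=7.00, V=2.62; Q2=15.71, Q3=2.62; dissipated=0.000
Op 5: CLOSE 3-2: Q_total=18.33, C_total=7.00, V=2.62; Q3=2.62, Q2=15.71; dissipated=0.000
Final charges: Q1=6.67, Q2=15.71, Q3=2.62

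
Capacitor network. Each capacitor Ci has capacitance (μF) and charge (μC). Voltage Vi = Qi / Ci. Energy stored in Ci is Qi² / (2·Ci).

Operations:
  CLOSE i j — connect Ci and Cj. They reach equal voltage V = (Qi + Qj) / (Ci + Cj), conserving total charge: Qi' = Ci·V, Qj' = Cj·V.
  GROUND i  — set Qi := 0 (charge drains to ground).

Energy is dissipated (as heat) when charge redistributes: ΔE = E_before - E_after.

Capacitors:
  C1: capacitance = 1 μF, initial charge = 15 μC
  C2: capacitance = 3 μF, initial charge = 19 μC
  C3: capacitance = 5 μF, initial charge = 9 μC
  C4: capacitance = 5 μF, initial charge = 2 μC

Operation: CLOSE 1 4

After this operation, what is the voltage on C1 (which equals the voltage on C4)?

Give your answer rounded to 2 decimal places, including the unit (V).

Initial: C1(1μF, Q=15μC, V=15.00V), C2(3μF, Q=19μC, V=6.33V), C3(5μF, Q=9μC, V=1.80V), C4(5μF, Q=2μC, V=0.40V)
Op 1: CLOSE 1-4: Q_total=17.00, C_total=6.00, V=2.83; Q1=2.83, Q4=14.17; dissipated=88.817

Answer: 2.83 V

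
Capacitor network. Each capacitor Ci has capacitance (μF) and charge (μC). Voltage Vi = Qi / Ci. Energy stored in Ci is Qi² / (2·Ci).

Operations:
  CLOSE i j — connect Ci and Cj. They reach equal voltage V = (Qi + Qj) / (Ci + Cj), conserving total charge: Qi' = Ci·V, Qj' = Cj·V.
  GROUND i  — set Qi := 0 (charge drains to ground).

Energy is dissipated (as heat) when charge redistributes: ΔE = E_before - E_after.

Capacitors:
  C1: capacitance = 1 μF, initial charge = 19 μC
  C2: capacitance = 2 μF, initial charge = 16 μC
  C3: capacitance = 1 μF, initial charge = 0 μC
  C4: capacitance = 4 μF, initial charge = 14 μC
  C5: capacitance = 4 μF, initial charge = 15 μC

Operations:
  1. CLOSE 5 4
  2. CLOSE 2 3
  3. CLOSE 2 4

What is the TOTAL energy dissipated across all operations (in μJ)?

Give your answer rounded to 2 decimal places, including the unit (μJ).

Initial: C1(1μF, Q=19μC, V=19.00V), C2(2μF, Q=16μC, V=8.00V), C3(1μF, Q=0μC, V=0.00V), C4(4μF, Q=14μC, V=3.50V), C5(4μF, Q=15μC, V=3.75V)
Op 1: CLOSE 5-4: Q_total=29.00, C_total=8.00, V=3.62; Q5=14.50, Q4=14.50; dissipated=0.062
Op 2: CLOSE 2-3: Q_total=16.00, C_total=3.00, V=5.33; Q2=10.67, Q3=5.33; dissipated=21.333
Op 3: CLOSE 2-4: Q_total=25.17, C_total=6.00, V=4.19; Q2=8.39, Q4=16.78; dissipated=1.946
Total dissipated: 23.341 μJ

Answer: 23.34 μJ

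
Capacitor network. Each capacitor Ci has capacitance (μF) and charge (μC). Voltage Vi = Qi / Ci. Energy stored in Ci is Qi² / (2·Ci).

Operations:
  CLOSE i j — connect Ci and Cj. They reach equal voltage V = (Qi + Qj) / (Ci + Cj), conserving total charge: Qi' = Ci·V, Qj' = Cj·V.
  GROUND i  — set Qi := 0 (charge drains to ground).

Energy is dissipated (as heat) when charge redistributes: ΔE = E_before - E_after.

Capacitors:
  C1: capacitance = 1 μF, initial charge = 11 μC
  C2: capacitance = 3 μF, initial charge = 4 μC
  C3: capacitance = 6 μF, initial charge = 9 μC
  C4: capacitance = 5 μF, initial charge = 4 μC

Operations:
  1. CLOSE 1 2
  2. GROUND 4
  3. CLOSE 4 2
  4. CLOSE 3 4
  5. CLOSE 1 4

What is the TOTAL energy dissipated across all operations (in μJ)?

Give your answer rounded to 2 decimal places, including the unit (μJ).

Answer: 52.03 μJ

Derivation:
Initial: C1(1μF, Q=11μC, V=11.00V), C2(3μF, Q=4μC, V=1.33V), C3(6μF, Q=9μC, V=1.50V), C4(5μF, Q=4μC, V=0.80V)
Op 1: CLOSE 1-2: Q_total=15.00, C_total=4.00, V=3.75; Q1=3.75, Q2=11.25; dissipated=35.042
Op 2: GROUND 4: Q4=0; energy lost=1.600
Op 3: CLOSE 4-2: Q_total=11.25, C_total=8.00, V=1.41; Q4=7.03, Q2=4.22; dissipated=13.184
Op 4: CLOSE 3-4: Q_total=16.03, C_total=11.00, V=1.46; Q3=8.74, Q4=7.29; dissipated=0.012
Op 5: CLOSE 1-4: Q_total=11.04, C_total=6.00, V=1.84; Q1=1.84, Q4=9.20; dissipated=2.190
Total dissipated: 52.027 μJ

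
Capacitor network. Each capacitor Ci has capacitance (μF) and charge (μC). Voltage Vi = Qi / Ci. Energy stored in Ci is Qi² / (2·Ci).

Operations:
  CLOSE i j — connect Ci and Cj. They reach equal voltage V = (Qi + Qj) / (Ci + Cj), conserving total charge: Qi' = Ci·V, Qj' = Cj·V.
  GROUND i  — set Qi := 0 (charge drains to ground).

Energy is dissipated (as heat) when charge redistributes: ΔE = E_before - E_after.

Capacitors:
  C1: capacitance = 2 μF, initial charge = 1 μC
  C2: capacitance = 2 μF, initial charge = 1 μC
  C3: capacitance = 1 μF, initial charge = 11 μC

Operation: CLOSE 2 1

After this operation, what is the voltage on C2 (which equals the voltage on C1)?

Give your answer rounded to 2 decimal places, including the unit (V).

Answer: 0.50 V

Derivation:
Initial: C1(2μF, Q=1μC, V=0.50V), C2(2μF, Q=1μC, V=0.50V), C3(1μF, Q=11μC, V=11.00V)
Op 1: CLOSE 2-1: Q_total=2.00, C_total=4.00, V=0.50; Q2=1.00, Q1=1.00; dissipated=0.000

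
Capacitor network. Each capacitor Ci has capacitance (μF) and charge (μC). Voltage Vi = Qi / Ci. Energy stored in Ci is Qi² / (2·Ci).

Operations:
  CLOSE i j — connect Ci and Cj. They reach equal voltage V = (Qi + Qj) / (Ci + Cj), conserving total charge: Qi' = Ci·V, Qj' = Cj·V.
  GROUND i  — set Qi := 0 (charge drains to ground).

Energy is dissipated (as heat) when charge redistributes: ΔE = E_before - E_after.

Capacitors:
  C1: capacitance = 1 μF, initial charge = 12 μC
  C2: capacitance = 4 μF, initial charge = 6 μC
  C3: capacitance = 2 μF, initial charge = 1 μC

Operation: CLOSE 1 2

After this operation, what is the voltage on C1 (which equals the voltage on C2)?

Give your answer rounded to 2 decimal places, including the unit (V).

Initial: C1(1μF, Q=12μC, V=12.00V), C2(4μF, Q=6μC, V=1.50V), C3(2μF, Q=1μC, V=0.50V)
Op 1: CLOSE 1-2: Q_total=18.00, C_total=5.00, V=3.60; Q1=3.60, Q2=14.40; dissipated=44.100

Answer: 3.60 V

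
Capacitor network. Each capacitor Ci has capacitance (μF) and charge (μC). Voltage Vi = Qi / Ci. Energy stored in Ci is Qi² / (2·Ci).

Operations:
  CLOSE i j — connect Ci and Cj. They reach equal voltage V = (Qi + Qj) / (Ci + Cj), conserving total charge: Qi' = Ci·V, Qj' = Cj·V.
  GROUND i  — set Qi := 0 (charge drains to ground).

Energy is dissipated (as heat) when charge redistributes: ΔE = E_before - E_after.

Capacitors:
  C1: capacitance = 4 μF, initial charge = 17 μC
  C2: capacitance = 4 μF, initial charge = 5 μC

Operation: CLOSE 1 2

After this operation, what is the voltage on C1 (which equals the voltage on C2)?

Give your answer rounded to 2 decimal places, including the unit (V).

Initial: C1(4μF, Q=17μC, V=4.25V), C2(4μF, Q=5μC, V=1.25V)
Op 1: CLOSE 1-2: Q_total=22.00, C_total=8.00, V=2.75; Q1=11.00, Q2=11.00; dissipated=9.000

Answer: 2.75 V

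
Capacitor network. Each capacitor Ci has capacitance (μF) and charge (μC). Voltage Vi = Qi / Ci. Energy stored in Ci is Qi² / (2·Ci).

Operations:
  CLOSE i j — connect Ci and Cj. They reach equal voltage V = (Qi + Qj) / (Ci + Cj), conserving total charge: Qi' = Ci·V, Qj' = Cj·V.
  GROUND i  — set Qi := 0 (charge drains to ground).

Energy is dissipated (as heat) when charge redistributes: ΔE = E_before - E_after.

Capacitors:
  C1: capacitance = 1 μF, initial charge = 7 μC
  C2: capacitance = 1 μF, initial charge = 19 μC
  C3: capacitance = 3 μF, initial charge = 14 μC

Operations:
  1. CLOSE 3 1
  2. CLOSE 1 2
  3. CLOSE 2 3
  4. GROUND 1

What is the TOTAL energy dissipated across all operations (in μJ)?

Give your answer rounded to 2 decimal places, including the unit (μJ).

Answer: 140.54 μJ

Derivation:
Initial: C1(1μF, Q=7μC, V=7.00V), C2(1μF, Q=19μC, V=19.00V), C3(3μF, Q=14μC, V=4.67V)
Op 1: CLOSE 3-1: Q_total=21.00, C_total=4.00, V=5.25; Q3=15.75, Q1=5.25; dissipated=2.042
Op 2: CLOSE 1-2: Q_total=24.25, C_total=2.00, V=12.12; Q1=12.12, Q2=12.12; dissipated=47.266
Op 3: CLOSE 2-3: Q_total=27.88, C_total=4.00, V=6.97; Q2=6.97, Q3=20.91; dissipated=17.725
Op 4: GROUND 1: Q1=0; energy lost=73.508
Total dissipated: 140.540 μJ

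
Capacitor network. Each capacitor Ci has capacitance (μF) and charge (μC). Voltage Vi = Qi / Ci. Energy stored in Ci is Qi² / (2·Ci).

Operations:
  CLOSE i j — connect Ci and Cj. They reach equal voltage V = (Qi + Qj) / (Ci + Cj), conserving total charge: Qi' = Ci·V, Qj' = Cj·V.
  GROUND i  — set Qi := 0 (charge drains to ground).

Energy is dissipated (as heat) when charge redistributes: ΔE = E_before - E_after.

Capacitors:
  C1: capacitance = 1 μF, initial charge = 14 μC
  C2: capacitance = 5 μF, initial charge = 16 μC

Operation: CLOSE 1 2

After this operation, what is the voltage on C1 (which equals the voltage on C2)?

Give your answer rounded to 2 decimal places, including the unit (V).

Initial: C1(1μF, Q=14μC, V=14.00V), C2(5μF, Q=16μC, V=3.20V)
Op 1: CLOSE 1-2: Q_total=30.00, C_total=6.00, V=5.00; Q1=5.00, Q2=25.00; dissipated=48.600

Answer: 5.00 V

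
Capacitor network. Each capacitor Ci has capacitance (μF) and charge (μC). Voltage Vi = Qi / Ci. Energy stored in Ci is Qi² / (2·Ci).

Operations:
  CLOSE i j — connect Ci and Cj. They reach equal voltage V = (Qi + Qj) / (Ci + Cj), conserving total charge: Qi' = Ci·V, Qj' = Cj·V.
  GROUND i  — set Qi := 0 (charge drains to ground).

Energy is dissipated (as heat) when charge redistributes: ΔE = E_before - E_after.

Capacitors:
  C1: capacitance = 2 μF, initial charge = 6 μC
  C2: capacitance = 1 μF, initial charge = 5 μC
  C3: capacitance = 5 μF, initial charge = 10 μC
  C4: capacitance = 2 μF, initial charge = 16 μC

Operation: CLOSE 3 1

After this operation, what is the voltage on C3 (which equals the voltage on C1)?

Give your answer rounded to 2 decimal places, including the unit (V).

Initial: C1(2μF, Q=6μC, V=3.00V), C2(1μF, Q=5μC, V=5.00V), C3(5μF, Q=10μC, V=2.00V), C4(2μF, Q=16μC, V=8.00V)
Op 1: CLOSE 3-1: Q_total=16.00, C_total=7.00, V=2.29; Q3=11.43, Q1=4.57; dissipated=0.714

Answer: 2.29 V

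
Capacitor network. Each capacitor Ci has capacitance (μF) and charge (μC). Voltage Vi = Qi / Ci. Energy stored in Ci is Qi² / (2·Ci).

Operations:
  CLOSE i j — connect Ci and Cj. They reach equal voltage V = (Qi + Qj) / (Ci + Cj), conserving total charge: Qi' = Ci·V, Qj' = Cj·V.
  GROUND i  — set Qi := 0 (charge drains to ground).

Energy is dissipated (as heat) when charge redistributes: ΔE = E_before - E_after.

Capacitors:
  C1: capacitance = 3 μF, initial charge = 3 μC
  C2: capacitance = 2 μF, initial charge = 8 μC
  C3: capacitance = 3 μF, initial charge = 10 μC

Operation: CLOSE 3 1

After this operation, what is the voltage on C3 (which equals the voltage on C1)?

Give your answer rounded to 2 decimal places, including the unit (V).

Answer: 2.17 V

Derivation:
Initial: C1(3μF, Q=3μC, V=1.00V), C2(2μF, Q=8μC, V=4.00V), C3(3μF, Q=10μC, V=3.33V)
Op 1: CLOSE 3-1: Q_total=13.00, C_total=6.00, V=2.17; Q3=6.50, Q1=6.50; dissipated=4.083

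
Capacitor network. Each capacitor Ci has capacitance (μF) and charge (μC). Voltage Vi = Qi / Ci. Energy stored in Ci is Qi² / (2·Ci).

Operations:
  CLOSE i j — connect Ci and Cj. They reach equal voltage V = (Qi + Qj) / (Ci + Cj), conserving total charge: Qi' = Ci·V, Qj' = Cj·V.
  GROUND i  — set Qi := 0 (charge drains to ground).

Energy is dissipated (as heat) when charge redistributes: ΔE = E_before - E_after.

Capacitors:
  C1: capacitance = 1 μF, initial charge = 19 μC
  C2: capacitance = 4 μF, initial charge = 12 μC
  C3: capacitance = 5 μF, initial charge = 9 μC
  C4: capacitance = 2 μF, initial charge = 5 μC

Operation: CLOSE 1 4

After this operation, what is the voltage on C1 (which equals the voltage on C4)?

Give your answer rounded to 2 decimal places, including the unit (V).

Answer: 8.00 V

Derivation:
Initial: C1(1μF, Q=19μC, V=19.00V), C2(4μF, Q=12μC, V=3.00V), C3(5μF, Q=9μC, V=1.80V), C4(2μF, Q=5μC, V=2.50V)
Op 1: CLOSE 1-4: Q_total=24.00, C_total=3.00, V=8.00; Q1=8.00, Q4=16.00; dissipated=90.750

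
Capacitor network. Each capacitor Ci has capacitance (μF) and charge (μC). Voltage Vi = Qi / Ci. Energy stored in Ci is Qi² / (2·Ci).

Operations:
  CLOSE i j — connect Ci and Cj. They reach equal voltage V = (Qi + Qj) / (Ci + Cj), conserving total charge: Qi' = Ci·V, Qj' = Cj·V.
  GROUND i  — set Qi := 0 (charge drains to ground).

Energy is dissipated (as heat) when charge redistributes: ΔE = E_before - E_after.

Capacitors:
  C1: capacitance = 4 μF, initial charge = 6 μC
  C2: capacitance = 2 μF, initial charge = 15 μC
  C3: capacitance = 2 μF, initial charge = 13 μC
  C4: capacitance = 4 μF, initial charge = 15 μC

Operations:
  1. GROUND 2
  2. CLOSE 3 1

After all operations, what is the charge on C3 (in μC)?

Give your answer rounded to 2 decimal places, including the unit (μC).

Answer: 6.33 μC

Derivation:
Initial: C1(4μF, Q=6μC, V=1.50V), C2(2μF, Q=15μC, V=7.50V), C3(2μF, Q=13μC, V=6.50V), C4(4μF, Q=15μC, V=3.75V)
Op 1: GROUND 2: Q2=0; energy lost=56.250
Op 2: CLOSE 3-1: Q_total=19.00, C_total=6.00, V=3.17; Q3=6.33, Q1=12.67; dissipated=16.667
Final charges: Q1=12.67, Q2=0.00, Q3=6.33, Q4=15.00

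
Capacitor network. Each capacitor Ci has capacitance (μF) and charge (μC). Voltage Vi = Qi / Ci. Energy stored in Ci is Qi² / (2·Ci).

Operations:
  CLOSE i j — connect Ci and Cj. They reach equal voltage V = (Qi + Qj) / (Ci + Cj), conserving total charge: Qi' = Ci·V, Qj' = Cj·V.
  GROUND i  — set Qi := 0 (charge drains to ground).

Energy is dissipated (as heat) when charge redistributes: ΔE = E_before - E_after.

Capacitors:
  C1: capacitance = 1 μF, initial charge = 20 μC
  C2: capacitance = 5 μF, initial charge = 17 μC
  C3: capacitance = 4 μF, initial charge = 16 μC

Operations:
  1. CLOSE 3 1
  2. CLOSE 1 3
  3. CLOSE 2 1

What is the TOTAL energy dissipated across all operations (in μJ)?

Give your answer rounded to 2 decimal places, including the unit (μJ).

Answer: 108.42 μJ

Derivation:
Initial: C1(1μF, Q=20μC, V=20.00V), C2(5μF, Q=17μC, V=3.40V), C3(4μF, Q=16μC, V=4.00V)
Op 1: CLOSE 3-1: Q_total=36.00, C_total=5.00, V=7.20; Q3=28.80, Q1=7.20; dissipated=102.400
Op 2: CLOSE 1-3: Q_total=36.00, C_total=5.00, V=7.20; Q1=7.20, Q3=28.80; dissipated=0.000
Op 3: CLOSE 2-1: Q_total=24.20, C_total=6.00, V=4.03; Q2=20.17, Q1=4.03; dissipated=6.017
Total dissipated: 108.417 μJ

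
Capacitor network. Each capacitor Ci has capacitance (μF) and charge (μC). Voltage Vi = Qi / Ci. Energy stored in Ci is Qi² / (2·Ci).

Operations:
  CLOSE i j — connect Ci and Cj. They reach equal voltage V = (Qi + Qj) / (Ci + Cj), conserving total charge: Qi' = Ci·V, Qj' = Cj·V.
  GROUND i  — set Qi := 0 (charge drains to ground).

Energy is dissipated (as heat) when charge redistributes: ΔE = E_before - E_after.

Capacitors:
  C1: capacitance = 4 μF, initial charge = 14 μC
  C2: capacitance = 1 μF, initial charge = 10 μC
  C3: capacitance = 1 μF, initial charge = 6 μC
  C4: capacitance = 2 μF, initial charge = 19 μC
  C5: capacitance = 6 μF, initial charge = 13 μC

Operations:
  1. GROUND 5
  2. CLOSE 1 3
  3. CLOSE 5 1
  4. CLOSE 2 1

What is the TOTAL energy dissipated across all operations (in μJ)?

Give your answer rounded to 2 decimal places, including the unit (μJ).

Answer: 64.01 μJ

Derivation:
Initial: C1(4μF, Q=14μC, V=3.50V), C2(1μF, Q=10μC, V=10.00V), C3(1μF, Q=6μC, V=6.00V), C4(2μF, Q=19μC, V=9.50V), C5(6μF, Q=13μC, V=2.17V)
Op 1: GROUND 5: Q5=0; energy lost=14.083
Op 2: CLOSE 1-3: Q_total=20.00, C_total=5.00, V=4.00; Q1=16.00, Q3=4.00; dissipated=2.500
Op 3: CLOSE 5-1: Q_total=16.00, C_total=10.00, V=1.60; Q5=9.60, Q1=6.40; dissipated=19.200
Op 4: CLOSE 2-1: Q_total=16.40, C_total=5.00, V=3.28; Q2=3.28, Q1=13.12; dissipated=28.224
Total dissipated: 64.007 μJ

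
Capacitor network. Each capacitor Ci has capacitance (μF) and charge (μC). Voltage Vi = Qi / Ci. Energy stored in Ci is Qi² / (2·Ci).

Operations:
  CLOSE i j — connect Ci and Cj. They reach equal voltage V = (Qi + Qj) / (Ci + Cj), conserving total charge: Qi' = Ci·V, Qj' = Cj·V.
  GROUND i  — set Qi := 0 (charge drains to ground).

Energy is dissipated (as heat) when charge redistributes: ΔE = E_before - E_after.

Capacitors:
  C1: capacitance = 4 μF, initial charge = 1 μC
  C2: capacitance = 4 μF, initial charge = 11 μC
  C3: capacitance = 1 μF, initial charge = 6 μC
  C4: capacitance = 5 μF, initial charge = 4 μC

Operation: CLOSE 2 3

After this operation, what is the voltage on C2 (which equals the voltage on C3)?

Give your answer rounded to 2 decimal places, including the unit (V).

Answer: 3.40 V

Derivation:
Initial: C1(4μF, Q=1μC, V=0.25V), C2(4μF, Q=11μC, V=2.75V), C3(1μF, Q=6μC, V=6.00V), C4(5μF, Q=4μC, V=0.80V)
Op 1: CLOSE 2-3: Q_total=17.00, C_total=5.00, V=3.40; Q2=13.60, Q3=3.40; dissipated=4.225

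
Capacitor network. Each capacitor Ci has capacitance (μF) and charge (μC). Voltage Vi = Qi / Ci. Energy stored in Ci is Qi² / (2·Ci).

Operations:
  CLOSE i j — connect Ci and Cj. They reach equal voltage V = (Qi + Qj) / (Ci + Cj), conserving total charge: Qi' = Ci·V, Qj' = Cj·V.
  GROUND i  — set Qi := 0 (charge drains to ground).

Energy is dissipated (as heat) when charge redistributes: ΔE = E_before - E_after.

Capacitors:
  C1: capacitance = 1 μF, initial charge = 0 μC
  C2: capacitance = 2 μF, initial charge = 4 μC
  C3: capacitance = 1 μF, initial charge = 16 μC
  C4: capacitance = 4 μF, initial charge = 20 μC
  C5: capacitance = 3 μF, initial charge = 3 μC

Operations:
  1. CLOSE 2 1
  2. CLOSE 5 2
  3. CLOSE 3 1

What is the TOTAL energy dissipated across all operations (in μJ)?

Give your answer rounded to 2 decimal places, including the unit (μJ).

Initial: C1(1μF, Q=0μC, V=0.00V), C2(2μF, Q=4μC, V=2.00V), C3(1μF, Q=16μC, V=16.00V), C4(4μF, Q=20μC, V=5.00V), C5(3μF, Q=3μC, V=1.00V)
Op 1: CLOSE 2-1: Q_total=4.00, C_total=3.00, V=1.33; Q2=2.67, Q1=1.33; dissipated=1.333
Op 2: CLOSE 5-2: Q_total=5.67, C_total=5.00, V=1.13; Q5=3.40, Q2=2.27; dissipated=0.067
Op 3: CLOSE 3-1: Q_total=17.33, C_total=2.00, V=8.67; Q3=8.67, Q1=8.67; dissipated=53.778
Total dissipated: 55.178 μJ

Answer: 55.18 μJ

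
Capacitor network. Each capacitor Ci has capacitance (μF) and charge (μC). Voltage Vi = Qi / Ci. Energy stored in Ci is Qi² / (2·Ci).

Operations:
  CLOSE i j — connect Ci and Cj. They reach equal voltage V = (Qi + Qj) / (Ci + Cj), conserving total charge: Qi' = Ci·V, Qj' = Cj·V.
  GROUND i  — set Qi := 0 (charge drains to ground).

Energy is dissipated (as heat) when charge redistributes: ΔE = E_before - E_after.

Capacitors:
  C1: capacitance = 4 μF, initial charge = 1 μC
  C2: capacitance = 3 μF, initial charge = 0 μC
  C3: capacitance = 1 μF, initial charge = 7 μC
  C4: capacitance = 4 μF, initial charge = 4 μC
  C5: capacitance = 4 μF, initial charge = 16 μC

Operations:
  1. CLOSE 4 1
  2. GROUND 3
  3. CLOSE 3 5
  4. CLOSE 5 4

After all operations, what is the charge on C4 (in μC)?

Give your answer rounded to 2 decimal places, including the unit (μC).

Initial: C1(4μF, Q=1μC, V=0.25V), C2(3μF, Q=0μC, V=0.00V), C3(1μF, Q=7μC, V=7.00V), C4(4μF, Q=4μC, V=1.00V), C5(4μF, Q=16μC, V=4.00V)
Op 1: CLOSE 4-1: Q_total=5.00, C_total=8.00, V=0.62; Q4=2.50, Q1=2.50; dissipated=0.562
Op 2: GROUND 3: Q3=0; energy lost=24.500
Op 3: CLOSE 3-5: Q_total=16.00, C_total=5.00, V=3.20; Q3=3.20, Q5=12.80; dissipated=6.400
Op 4: CLOSE 5-4: Q_total=15.30, C_total=8.00, V=1.91; Q5=7.65, Q4=7.65; dissipated=6.631
Final charges: Q1=2.50, Q2=0.00, Q3=3.20, Q4=7.65, Q5=7.65

Answer: 7.65 μC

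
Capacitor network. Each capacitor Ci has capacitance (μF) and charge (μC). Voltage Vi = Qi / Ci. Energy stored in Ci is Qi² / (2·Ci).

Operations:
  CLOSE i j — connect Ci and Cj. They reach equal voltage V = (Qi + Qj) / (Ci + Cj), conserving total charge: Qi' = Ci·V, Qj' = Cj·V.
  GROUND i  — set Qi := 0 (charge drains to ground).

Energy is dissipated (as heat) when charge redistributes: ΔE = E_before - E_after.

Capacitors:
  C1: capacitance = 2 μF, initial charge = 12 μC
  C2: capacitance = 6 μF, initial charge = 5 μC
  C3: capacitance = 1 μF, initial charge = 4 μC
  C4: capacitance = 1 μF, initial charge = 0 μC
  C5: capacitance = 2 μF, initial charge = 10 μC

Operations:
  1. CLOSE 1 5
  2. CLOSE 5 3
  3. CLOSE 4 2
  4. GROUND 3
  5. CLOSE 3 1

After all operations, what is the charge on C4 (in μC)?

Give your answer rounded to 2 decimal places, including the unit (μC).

Initial: C1(2μF, Q=12μC, V=6.00V), C2(6μF, Q=5μC, V=0.83V), C3(1μF, Q=4μC, V=4.00V), C4(1μF, Q=0μC, V=0.00V), C5(2μF, Q=10μC, V=5.00V)
Op 1: CLOSE 1-5: Q_total=22.00, C_total=4.00, V=5.50; Q1=11.00, Q5=11.00; dissipated=0.500
Op 2: CLOSE 5-3: Q_total=15.00, C_total=3.00, V=5.00; Q5=10.00, Q3=5.00; dissipated=0.750
Op 3: CLOSE 4-2: Q_total=5.00, C_total=7.00, V=0.71; Q4=0.71, Q2=4.29; dissipated=0.298
Op 4: GROUND 3: Q3=0; energy lost=12.500
Op 5: CLOSE 3-1: Q_total=11.00, C_total=3.00, V=3.67; Q3=3.67, Q1=7.33; dissipated=10.083
Final charges: Q1=7.33, Q2=4.29, Q3=3.67, Q4=0.71, Q5=10.00

Answer: 0.71 μC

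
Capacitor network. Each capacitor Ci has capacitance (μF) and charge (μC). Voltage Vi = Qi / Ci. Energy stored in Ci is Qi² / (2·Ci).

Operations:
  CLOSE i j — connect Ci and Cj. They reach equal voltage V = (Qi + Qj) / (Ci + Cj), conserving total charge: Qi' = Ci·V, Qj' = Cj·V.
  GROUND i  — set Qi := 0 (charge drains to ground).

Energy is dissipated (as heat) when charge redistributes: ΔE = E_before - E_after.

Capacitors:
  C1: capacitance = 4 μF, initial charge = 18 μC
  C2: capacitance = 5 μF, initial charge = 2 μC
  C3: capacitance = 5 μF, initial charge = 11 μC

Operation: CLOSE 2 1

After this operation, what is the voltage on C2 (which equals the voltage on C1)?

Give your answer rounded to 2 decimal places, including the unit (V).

Answer: 2.22 V

Derivation:
Initial: C1(4μF, Q=18μC, V=4.50V), C2(5μF, Q=2μC, V=0.40V), C3(5μF, Q=11μC, V=2.20V)
Op 1: CLOSE 2-1: Q_total=20.00, C_total=9.00, V=2.22; Q2=11.11, Q1=8.89; dissipated=18.678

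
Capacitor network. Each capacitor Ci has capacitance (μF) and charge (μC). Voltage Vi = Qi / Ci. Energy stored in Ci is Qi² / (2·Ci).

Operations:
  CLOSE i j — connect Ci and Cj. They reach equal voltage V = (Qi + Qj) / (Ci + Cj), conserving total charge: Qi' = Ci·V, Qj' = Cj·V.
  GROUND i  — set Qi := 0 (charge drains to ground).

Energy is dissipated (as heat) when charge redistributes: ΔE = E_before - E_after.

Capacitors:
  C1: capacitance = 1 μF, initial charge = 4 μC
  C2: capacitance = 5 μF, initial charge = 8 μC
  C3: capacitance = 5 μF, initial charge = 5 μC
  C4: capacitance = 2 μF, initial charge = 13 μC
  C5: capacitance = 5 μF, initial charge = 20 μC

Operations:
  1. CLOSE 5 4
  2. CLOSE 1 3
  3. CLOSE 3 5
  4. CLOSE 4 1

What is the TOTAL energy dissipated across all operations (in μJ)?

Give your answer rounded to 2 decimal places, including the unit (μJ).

Answer: 24.57 μJ

Derivation:
Initial: C1(1μF, Q=4μC, V=4.00V), C2(5μF, Q=8μC, V=1.60V), C3(5μF, Q=5μC, V=1.00V), C4(2μF, Q=13μC, V=6.50V), C5(5μF, Q=20μC, V=4.00V)
Op 1: CLOSE 5-4: Q_total=33.00, C_total=7.00, V=4.71; Q5=23.57, Q4=9.43; dissipated=4.464
Op 2: CLOSE 1-3: Q_total=9.00, C_total=6.00, V=1.50; Q1=1.50, Q3=7.50; dissipated=3.750
Op 3: CLOSE 3-5: Q_total=31.07, C_total=10.00, V=3.11; Q3=15.54, Q5=15.54; dissipated=12.915
Op 4: CLOSE 4-1: Q_total=10.93, C_total=3.00, V=3.64; Q4=7.29, Q1=3.64; dissipated=3.444
Total dissipated: 24.573 μJ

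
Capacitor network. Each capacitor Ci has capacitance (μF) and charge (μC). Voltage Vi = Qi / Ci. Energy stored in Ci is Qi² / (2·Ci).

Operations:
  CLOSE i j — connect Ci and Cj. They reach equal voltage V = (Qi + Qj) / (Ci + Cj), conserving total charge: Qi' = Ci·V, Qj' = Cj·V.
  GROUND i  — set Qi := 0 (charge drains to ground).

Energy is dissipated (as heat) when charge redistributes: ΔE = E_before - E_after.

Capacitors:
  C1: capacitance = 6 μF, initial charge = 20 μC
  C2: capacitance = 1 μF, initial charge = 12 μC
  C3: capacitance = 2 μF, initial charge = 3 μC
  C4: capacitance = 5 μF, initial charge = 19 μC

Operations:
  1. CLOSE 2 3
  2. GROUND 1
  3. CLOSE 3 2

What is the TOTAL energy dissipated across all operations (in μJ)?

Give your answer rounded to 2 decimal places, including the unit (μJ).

Answer: 70.08 μJ

Derivation:
Initial: C1(6μF, Q=20μC, V=3.33V), C2(1μF, Q=12μC, V=12.00V), C3(2μF, Q=3μC, V=1.50V), C4(5μF, Q=19μC, V=3.80V)
Op 1: CLOSE 2-3: Q_total=15.00, C_total=3.00, V=5.00; Q2=5.00, Q3=10.00; dissipated=36.750
Op 2: GROUND 1: Q1=0; energy lost=33.333
Op 3: CLOSE 3-2: Q_total=15.00, C_total=3.00, V=5.00; Q3=10.00, Q2=5.00; dissipated=0.000
Total dissipated: 70.083 μJ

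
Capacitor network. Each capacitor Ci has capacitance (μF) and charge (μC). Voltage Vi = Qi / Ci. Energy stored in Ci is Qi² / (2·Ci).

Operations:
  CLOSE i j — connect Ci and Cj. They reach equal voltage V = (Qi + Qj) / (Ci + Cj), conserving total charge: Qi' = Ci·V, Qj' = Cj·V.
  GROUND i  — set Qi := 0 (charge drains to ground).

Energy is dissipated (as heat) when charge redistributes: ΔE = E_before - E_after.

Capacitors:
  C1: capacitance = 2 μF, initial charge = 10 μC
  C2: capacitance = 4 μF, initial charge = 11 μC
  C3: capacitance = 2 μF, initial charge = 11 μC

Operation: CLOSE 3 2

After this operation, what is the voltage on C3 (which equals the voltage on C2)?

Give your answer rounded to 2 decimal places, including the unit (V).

Initial: C1(2μF, Q=10μC, V=5.00V), C2(4μF, Q=11μC, V=2.75V), C3(2μF, Q=11μC, V=5.50V)
Op 1: CLOSE 3-2: Q_total=22.00, C_total=6.00, V=3.67; Q3=7.33, Q2=14.67; dissipated=5.042

Answer: 3.67 V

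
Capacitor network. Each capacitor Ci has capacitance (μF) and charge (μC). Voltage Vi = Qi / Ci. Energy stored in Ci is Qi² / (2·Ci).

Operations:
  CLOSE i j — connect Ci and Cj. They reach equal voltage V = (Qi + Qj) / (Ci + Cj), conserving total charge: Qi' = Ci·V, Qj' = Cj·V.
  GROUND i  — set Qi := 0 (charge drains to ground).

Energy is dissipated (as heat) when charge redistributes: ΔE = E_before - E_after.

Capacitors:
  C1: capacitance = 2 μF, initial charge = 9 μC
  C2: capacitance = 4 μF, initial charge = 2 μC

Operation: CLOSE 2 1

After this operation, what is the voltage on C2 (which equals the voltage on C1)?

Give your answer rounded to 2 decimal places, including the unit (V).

Answer: 1.83 V

Derivation:
Initial: C1(2μF, Q=9μC, V=4.50V), C2(4μF, Q=2μC, V=0.50V)
Op 1: CLOSE 2-1: Q_total=11.00, C_total=6.00, V=1.83; Q2=7.33, Q1=3.67; dissipated=10.667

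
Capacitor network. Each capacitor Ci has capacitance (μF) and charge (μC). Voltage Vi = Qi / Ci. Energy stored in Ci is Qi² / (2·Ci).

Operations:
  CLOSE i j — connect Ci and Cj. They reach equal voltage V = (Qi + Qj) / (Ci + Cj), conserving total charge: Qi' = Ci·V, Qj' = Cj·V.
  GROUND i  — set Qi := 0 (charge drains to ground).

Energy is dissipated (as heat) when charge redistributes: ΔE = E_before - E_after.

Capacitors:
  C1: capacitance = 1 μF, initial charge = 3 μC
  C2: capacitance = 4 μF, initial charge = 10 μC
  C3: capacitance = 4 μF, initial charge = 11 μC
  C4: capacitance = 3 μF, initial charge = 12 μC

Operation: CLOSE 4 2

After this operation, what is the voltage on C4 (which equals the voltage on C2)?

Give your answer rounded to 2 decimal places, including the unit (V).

Initial: C1(1μF, Q=3μC, V=3.00V), C2(4μF, Q=10μC, V=2.50V), C3(4μF, Q=11μC, V=2.75V), C4(3μF, Q=12μC, V=4.00V)
Op 1: CLOSE 4-2: Q_total=22.00, C_total=7.00, V=3.14; Q4=9.43, Q2=12.57; dissipated=1.929

Answer: 3.14 V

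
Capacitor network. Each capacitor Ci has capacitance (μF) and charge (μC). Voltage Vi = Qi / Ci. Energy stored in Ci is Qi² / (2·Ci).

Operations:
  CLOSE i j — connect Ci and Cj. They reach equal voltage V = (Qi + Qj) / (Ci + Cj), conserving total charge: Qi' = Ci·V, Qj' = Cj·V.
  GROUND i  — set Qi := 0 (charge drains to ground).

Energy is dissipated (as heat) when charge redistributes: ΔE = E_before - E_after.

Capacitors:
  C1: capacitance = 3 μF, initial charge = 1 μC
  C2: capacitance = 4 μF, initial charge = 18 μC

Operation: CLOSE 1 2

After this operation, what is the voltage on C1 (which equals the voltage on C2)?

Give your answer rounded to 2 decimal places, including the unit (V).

Initial: C1(3μF, Q=1μC, V=0.33V), C2(4μF, Q=18μC, V=4.50V)
Op 1: CLOSE 1-2: Q_total=19.00, C_total=7.00, V=2.71; Q1=8.14, Q2=10.86; dissipated=14.881

Answer: 2.71 V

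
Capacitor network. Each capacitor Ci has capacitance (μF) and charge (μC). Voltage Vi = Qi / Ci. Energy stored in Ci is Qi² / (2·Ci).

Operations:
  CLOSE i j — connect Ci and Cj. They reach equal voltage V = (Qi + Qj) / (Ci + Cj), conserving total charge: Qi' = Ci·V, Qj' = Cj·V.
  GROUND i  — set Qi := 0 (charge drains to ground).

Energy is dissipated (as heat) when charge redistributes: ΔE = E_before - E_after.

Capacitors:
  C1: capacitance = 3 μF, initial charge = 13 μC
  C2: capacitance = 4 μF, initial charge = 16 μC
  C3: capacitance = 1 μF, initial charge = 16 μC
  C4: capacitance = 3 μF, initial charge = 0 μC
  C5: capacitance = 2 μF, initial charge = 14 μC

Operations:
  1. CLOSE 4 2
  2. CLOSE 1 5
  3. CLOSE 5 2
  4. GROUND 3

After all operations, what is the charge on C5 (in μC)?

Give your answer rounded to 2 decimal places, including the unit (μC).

Answer: 6.65 μC

Derivation:
Initial: C1(3μF, Q=13μC, V=4.33V), C2(4μF, Q=16μC, V=4.00V), C3(1μF, Q=16μC, V=16.00V), C4(3μF, Q=0μC, V=0.00V), C5(2μF, Q=14μC, V=7.00V)
Op 1: CLOSE 4-2: Q_total=16.00, C_total=7.00, V=2.29; Q4=6.86, Q2=9.14; dissipated=13.714
Op 2: CLOSE 1-5: Q_total=27.00, C_total=5.00, V=5.40; Q1=16.20, Q5=10.80; dissipated=4.267
Op 3: CLOSE 5-2: Q_total=19.94, C_total=6.00, V=3.32; Q5=6.65, Q2=13.30; dissipated=6.466
Op 4: GROUND 3: Q3=0; energy lost=128.000
Final charges: Q1=16.20, Q2=13.30, Q3=0.00, Q4=6.86, Q5=6.65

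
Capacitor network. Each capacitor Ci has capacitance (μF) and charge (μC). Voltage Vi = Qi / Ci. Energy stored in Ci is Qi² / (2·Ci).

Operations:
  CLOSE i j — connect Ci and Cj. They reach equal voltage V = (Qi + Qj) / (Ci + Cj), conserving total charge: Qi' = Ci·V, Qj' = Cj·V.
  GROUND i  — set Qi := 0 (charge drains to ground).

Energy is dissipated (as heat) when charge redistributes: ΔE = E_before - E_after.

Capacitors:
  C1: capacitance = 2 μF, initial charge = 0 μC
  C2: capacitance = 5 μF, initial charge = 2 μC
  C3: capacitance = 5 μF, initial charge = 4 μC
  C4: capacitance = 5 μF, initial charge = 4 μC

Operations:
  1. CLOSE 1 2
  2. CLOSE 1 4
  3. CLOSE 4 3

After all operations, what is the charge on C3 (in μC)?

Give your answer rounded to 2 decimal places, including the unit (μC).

Initial: C1(2μF, Q=0μC, V=0.00V), C2(5μF, Q=2μC, V=0.40V), C3(5μF, Q=4μC, V=0.80V), C4(5μF, Q=4μC, V=0.80V)
Op 1: CLOSE 1-2: Q_total=2.00, C_total=7.00, V=0.29; Q1=0.57, Q2=1.43; dissipated=0.114
Op 2: CLOSE 1-4: Q_total=4.57, C_total=7.00, V=0.65; Q1=1.31, Q4=3.27; dissipated=0.189
Op 3: CLOSE 4-3: Q_total=7.27, C_total=10.00, V=0.73; Q4=3.63, Q3=3.63; dissipated=0.027
Final charges: Q1=1.31, Q2=1.43, Q3=3.63, Q4=3.63

Answer: 3.63 μC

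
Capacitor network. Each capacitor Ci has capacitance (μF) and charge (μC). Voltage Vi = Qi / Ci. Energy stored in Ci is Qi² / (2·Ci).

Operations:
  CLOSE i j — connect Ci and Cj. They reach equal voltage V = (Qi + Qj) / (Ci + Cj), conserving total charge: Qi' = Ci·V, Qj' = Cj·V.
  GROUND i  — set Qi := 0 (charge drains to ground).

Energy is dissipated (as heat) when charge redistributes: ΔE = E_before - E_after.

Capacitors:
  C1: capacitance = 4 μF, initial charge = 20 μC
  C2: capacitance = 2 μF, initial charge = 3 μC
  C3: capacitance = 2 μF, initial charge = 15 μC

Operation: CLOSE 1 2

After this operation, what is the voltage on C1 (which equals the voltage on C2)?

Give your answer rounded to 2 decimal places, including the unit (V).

Answer: 3.83 V

Derivation:
Initial: C1(4μF, Q=20μC, V=5.00V), C2(2μF, Q=3μC, V=1.50V), C3(2μF, Q=15μC, V=7.50V)
Op 1: CLOSE 1-2: Q_total=23.00, C_total=6.00, V=3.83; Q1=15.33, Q2=7.67; dissipated=8.167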